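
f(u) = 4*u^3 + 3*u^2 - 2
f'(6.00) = 468.00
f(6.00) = 970.00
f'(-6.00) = 396.00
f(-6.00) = -758.00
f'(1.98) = 58.92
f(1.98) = 40.81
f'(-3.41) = 119.08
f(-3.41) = -125.72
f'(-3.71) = 142.91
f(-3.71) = -164.97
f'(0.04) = 0.26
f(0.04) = -1.99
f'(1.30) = 28.08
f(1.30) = 11.86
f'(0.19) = 1.57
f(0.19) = -1.86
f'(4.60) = 281.52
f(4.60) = 450.82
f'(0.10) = 0.72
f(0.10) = -1.97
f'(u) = 12*u^2 + 6*u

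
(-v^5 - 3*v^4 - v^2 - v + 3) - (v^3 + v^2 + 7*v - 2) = -v^5 - 3*v^4 - v^3 - 2*v^2 - 8*v + 5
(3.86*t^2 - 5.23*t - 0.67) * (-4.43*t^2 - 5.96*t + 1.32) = -17.0998*t^4 + 0.163300000000003*t^3 + 39.2341*t^2 - 2.9104*t - 0.8844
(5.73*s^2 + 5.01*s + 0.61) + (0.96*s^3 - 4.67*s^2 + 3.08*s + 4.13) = 0.96*s^3 + 1.06*s^2 + 8.09*s + 4.74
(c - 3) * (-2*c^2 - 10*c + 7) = -2*c^3 - 4*c^2 + 37*c - 21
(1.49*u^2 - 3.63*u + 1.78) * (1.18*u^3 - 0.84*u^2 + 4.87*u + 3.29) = 1.7582*u^5 - 5.535*u^4 + 12.4059*u^3 - 14.2712*u^2 - 3.2741*u + 5.8562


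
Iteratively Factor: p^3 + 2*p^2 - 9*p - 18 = (p + 3)*(p^2 - p - 6) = (p + 2)*(p + 3)*(p - 3)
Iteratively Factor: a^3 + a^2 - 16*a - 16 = (a + 1)*(a^2 - 16) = (a - 4)*(a + 1)*(a + 4)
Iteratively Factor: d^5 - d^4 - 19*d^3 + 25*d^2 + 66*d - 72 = (d + 2)*(d^4 - 3*d^3 - 13*d^2 + 51*d - 36) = (d - 3)*(d + 2)*(d^3 - 13*d + 12) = (d - 3)*(d + 2)*(d + 4)*(d^2 - 4*d + 3) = (d - 3)*(d - 1)*(d + 2)*(d + 4)*(d - 3)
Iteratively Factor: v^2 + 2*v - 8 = (v - 2)*(v + 4)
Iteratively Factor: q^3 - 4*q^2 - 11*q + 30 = (q - 5)*(q^2 + q - 6) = (q - 5)*(q + 3)*(q - 2)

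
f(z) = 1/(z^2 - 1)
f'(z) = -2*z/(z^2 - 1)^2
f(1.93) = 0.37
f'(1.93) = -0.52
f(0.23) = -1.06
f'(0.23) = -0.51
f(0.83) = -3.21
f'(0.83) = -17.15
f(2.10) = 0.29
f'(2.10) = -0.36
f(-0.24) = -1.06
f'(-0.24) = 0.54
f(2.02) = 0.32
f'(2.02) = -0.43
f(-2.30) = 0.23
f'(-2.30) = 0.25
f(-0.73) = -2.14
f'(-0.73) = 6.69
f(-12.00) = 0.01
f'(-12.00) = 0.00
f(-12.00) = 0.01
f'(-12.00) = 0.00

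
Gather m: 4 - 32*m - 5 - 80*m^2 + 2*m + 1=-80*m^2 - 30*m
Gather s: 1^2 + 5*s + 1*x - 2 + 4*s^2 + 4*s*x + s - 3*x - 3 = 4*s^2 + s*(4*x + 6) - 2*x - 4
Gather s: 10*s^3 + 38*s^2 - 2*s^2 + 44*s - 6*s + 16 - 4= 10*s^3 + 36*s^2 + 38*s + 12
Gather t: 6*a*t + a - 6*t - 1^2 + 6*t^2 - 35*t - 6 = a + 6*t^2 + t*(6*a - 41) - 7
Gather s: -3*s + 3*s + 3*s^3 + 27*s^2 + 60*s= 3*s^3 + 27*s^2 + 60*s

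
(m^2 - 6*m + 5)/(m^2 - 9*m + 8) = (m - 5)/(m - 8)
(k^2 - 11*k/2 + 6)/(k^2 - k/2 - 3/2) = (k - 4)/(k + 1)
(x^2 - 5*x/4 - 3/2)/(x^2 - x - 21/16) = 4*(x - 2)/(4*x - 7)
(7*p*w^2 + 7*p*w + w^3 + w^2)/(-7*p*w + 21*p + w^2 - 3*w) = w*(-7*p*w - 7*p - w^2 - w)/(7*p*w - 21*p - w^2 + 3*w)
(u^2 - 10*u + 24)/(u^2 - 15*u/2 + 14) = 2*(u - 6)/(2*u - 7)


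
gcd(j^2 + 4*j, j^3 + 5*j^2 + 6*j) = j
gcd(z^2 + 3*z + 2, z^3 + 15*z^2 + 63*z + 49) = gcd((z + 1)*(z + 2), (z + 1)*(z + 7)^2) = z + 1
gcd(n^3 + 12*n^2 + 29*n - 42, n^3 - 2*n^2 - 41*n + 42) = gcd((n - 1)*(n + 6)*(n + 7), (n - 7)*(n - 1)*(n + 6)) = n^2 + 5*n - 6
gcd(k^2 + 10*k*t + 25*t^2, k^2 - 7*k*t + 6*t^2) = 1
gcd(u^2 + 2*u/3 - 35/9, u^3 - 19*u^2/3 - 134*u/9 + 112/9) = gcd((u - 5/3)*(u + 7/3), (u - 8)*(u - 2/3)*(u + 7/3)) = u + 7/3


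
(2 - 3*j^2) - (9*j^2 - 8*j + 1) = -12*j^2 + 8*j + 1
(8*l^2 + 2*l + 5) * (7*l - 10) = 56*l^3 - 66*l^2 + 15*l - 50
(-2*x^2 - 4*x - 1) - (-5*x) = -2*x^2 + x - 1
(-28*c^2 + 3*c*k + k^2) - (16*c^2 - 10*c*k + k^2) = -44*c^2 + 13*c*k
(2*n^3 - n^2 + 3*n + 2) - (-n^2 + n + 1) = 2*n^3 + 2*n + 1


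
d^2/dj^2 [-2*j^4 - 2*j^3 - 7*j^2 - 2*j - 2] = -24*j^2 - 12*j - 14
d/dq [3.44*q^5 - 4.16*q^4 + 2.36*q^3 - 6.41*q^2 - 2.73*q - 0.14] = 17.2*q^4 - 16.64*q^3 + 7.08*q^2 - 12.82*q - 2.73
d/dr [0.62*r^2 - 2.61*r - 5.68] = 1.24*r - 2.61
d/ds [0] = 0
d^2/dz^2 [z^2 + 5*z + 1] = 2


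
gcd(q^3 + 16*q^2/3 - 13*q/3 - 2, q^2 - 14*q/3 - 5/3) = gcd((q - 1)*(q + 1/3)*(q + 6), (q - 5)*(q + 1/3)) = q + 1/3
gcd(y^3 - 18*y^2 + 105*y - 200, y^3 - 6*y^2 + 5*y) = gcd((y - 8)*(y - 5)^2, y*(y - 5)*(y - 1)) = y - 5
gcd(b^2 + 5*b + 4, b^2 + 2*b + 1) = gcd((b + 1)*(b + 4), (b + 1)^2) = b + 1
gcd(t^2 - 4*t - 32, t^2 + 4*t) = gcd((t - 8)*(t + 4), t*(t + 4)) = t + 4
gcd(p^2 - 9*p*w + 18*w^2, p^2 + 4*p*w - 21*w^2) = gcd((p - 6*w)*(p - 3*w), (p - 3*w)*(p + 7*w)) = p - 3*w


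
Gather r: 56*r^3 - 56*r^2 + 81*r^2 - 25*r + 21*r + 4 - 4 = 56*r^3 + 25*r^2 - 4*r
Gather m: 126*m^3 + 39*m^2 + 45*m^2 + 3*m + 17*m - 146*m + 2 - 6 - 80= 126*m^3 + 84*m^2 - 126*m - 84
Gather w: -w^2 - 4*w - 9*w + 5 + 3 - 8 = -w^2 - 13*w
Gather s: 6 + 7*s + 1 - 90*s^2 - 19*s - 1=-90*s^2 - 12*s + 6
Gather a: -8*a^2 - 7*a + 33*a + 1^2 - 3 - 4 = -8*a^2 + 26*a - 6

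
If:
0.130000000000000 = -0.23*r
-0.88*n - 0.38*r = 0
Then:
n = 0.24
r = -0.57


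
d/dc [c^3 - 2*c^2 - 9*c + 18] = 3*c^2 - 4*c - 9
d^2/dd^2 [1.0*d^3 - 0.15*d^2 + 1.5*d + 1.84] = 6.0*d - 0.3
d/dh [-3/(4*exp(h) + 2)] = 3*exp(h)/(2*exp(h) + 1)^2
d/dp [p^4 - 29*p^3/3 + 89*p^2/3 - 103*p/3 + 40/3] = 4*p^3 - 29*p^2 + 178*p/3 - 103/3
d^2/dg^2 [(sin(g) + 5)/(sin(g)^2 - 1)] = (-23*sin(g) + sin(3*g) + 40*cos(2*g) - 80)/(cos(2*g) + 1)^2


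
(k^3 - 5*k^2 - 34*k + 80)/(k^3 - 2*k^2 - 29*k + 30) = (k^2 - 10*k + 16)/(k^2 - 7*k + 6)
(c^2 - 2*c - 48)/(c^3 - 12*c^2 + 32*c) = (c + 6)/(c*(c - 4))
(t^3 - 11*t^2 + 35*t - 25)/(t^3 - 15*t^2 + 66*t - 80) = (t^2 - 6*t + 5)/(t^2 - 10*t + 16)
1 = 1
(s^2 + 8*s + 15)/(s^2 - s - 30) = (s + 3)/(s - 6)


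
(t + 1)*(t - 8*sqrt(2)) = t^2 - 8*sqrt(2)*t + t - 8*sqrt(2)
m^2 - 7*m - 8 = (m - 8)*(m + 1)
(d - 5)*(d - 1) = d^2 - 6*d + 5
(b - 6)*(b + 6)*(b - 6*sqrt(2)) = b^3 - 6*sqrt(2)*b^2 - 36*b + 216*sqrt(2)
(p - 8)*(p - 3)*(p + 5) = p^3 - 6*p^2 - 31*p + 120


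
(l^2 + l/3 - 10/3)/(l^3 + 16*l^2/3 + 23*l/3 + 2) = (3*l - 5)/(3*l^2 + 10*l + 3)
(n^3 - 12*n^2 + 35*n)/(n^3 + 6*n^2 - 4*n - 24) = n*(n^2 - 12*n + 35)/(n^3 + 6*n^2 - 4*n - 24)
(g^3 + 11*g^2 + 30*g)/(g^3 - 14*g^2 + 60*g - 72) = g*(g^2 + 11*g + 30)/(g^3 - 14*g^2 + 60*g - 72)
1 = 1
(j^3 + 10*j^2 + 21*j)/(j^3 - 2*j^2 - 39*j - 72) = j*(j + 7)/(j^2 - 5*j - 24)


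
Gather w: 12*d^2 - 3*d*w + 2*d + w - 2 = 12*d^2 + 2*d + w*(1 - 3*d) - 2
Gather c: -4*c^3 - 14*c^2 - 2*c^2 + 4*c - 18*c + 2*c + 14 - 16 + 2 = -4*c^3 - 16*c^2 - 12*c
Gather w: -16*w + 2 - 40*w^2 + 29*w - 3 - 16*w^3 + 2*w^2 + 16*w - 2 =-16*w^3 - 38*w^2 + 29*w - 3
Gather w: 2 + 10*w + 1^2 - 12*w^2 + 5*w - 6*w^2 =-18*w^2 + 15*w + 3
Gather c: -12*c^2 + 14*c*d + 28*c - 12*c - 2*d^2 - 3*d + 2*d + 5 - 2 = -12*c^2 + c*(14*d + 16) - 2*d^2 - d + 3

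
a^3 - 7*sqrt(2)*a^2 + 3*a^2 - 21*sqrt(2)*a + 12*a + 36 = (a + 3)*(a - 6*sqrt(2))*(a - sqrt(2))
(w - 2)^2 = w^2 - 4*w + 4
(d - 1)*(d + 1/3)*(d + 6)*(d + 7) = d^4 + 37*d^3/3 + 33*d^2 - 97*d/3 - 14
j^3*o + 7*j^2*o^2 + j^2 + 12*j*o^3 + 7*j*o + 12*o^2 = (j + 3*o)*(j + 4*o)*(j*o + 1)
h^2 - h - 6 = (h - 3)*(h + 2)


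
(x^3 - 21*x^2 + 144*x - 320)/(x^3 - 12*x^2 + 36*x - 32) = (x^2 - 13*x + 40)/(x^2 - 4*x + 4)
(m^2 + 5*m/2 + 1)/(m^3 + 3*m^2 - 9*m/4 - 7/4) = 2*(m + 2)/(2*m^2 + 5*m - 7)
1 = 1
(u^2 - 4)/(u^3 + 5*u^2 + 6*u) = (u - 2)/(u*(u + 3))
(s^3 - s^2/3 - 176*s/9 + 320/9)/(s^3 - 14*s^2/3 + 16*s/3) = (3*s^2 + 7*s - 40)/(3*s*(s - 2))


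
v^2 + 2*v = v*(v + 2)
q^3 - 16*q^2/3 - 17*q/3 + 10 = (q - 6)*(q - 1)*(q + 5/3)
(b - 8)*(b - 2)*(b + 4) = b^3 - 6*b^2 - 24*b + 64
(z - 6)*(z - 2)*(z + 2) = z^3 - 6*z^2 - 4*z + 24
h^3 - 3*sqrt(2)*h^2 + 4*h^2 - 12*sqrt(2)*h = h*(h + 4)*(h - 3*sqrt(2))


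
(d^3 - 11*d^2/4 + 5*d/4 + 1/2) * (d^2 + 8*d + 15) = d^5 + 21*d^4/4 - 23*d^3/4 - 123*d^2/4 + 91*d/4 + 15/2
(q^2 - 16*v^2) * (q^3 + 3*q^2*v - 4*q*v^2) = q^5 + 3*q^4*v - 20*q^3*v^2 - 48*q^2*v^3 + 64*q*v^4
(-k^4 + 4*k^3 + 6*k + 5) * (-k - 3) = k^5 - k^4 - 12*k^3 - 6*k^2 - 23*k - 15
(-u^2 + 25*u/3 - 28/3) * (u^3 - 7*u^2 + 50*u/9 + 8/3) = -u^5 + 46*u^4/3 - 659*u^3/9 + 2942*u^2/27 - 800*u/27 - 224/9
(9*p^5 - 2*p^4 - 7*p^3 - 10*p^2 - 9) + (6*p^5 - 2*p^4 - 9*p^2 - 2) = 15*p^5 - 4*p^4 - 7*p^3 - 19*p^2 - 11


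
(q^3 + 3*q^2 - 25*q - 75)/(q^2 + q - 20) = (q^2 - 2*q - 15)/(q - 4)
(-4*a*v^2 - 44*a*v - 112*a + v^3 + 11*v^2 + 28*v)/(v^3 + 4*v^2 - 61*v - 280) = (-4*a*v - 16*a + v^2 + 4*v)/(v^2 - 3*v - 40)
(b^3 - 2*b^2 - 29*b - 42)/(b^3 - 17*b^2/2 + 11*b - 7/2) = 2*(b^2 + 5*b + 6)/(2*b^2 - 3*b + 1)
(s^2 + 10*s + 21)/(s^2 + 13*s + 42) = (s + 3)/(s + 6)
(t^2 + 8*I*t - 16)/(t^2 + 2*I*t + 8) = (t + 4*I)/(t - 2*I)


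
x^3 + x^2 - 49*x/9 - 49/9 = (x - 7/3)*(x + 1)*(x + 7/3)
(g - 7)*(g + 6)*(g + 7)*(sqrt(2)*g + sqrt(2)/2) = sqrt(2)*g^4 + 13*sqrt(2)*g^3/2 - 46*sqrt(2)*g^2 - 637*sqrt(2)*g/2 - 147*sqrt(2)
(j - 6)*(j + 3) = j^2 - 3*j - 18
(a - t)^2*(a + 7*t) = a^3 + 5*a^2*t - 13*a*t^2 + 7*t^3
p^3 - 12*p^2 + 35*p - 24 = (p - 8)*(p - 3)*(p - 1)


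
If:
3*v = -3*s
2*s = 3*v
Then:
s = 0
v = 0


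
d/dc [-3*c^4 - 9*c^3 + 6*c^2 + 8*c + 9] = -12*c^3 - 27*c^2 + 12*c + 8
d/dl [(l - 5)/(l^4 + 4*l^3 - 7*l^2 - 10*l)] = (-3*l^4 + 12*l^3 + 67*l^2 - 70*l - 50)/(l^2*(l^6 + 8*l^5 + 2*l^4 - 76*l^3 - 31*l^2 + 140*l + 100))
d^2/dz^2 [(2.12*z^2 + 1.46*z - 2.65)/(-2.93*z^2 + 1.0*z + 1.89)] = (-2.8421709430404e-14*z^4 - 37.491108*z^3 + 66.060366*z^2 - 95.097252*z + 25.022906)/(25.153757*z^6 - 25.7547*z^5 - 39.886383*z^4 + 32.2262*z^3 + 25.728759*z^2 - 10.7163*z - 6.751269)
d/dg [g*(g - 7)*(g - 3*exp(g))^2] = (g - 3*exp(g))*(-2*g*(g - 7)*(3*exp(g) - 1) + g*(g - 3*exp(g)) + (g - 7)*(g - 3*exp(g)))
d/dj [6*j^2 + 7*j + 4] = 12*j + 7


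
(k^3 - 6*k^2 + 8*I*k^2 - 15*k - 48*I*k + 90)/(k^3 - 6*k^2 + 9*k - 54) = (k + 5*I)/(k - 3*I)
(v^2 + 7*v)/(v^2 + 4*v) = (v + 7)/(v + 4)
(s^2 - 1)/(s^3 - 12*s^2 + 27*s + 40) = (s - 1)/(s^2 - 13*s + 40)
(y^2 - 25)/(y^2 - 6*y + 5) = (y + 5)/(y - 1)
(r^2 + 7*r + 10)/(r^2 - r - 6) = (r + 5)/(r - 3)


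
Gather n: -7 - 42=-49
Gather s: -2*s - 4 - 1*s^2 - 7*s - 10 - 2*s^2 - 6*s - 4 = -3*s^2 - 15*s - 18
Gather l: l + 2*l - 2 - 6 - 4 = 3*l - 12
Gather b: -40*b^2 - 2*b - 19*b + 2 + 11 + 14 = -40*b^2 - 21*b + 27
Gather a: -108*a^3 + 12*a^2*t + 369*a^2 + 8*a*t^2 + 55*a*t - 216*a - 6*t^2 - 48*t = -108*a^3 + a^2*(12*t + 369) + a*(8*t^2 + 55*t - 216) - 6*t^2 - 48*t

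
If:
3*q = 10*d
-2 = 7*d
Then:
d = -2/7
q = -20/21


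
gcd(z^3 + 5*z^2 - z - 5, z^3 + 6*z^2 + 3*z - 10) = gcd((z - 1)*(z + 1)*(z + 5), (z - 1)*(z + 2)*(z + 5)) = z^2 + 4*z - 5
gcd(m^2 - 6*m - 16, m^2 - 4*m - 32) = m - 8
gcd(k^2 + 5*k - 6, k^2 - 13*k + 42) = 1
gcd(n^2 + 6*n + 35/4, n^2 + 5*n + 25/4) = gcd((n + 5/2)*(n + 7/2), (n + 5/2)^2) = n + 5/2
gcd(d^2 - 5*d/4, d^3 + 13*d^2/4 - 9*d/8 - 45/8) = d - 5/4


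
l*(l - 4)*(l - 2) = l^3 - 6*l^2 + 8*l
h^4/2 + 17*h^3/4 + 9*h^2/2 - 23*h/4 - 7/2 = (h/2 + 1)*(h - 1)*(h + 1/2)*(h + 7)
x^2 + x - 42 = (x - 6)*(x + 7)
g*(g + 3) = g^2 + 3*g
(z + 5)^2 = z^2 + 10*z + 25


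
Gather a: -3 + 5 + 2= 4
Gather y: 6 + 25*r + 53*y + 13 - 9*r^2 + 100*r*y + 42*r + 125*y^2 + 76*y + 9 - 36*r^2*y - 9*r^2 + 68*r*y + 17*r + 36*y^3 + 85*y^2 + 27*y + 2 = -18*r^2 + 84*r + 36*y^3 + 210*y^2 + y*(-36*r^2 + 168*r + 156) + 30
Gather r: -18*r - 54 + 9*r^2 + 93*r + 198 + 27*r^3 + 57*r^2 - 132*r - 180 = 27*r^3 + 66*r^2 - 57*r - 36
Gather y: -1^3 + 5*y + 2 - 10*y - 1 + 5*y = 0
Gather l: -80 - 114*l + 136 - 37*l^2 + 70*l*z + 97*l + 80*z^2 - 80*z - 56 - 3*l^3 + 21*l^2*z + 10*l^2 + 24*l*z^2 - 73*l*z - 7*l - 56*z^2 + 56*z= -3*l^3 + l^2*(21*z - 27) + l*(24*z^2 - 3*z - 24) + 24*z^2 - 24*z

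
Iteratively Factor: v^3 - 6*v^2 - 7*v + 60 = (v - 4)*(v^2 - 2*v - 15) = (v - 5)*(v - 4)*(v + 3)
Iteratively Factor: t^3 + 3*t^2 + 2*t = (t + 2)*(t^2 + t) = t*(t + 2)*(t + 1)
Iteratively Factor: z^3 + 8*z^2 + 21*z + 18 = (z + 3)*(z^2 + 5*z + 6) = (z + 3)^2*(z + 2)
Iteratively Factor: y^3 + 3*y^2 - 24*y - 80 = (y + 4)*(y^2 - y - 20) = (y - 5)*(y + 4)*(y + 4)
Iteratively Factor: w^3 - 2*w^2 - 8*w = (w)*(w^2 - 2*w - 8) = w*(w + 2)*(w - 4)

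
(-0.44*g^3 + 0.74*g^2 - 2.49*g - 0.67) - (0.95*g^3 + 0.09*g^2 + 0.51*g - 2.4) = -1.39*g^3 + 0.65*g^2 - 3.0*g + 1.73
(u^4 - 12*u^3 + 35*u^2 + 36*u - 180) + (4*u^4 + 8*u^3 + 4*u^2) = 5*u^4 - 4*u^3 + 39*u^2 + 36*u - 180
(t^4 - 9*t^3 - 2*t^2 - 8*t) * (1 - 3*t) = -3*t^5 + 28*t^4 - 3*t^3 + 22*t^2 - 8*t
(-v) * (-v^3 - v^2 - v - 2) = v^4 + v^3 + v^2 + 2*v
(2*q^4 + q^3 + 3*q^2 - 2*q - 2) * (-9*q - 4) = -18*q^5 - 17*q^4 - 31*q^3 + 6*q^2 + 26*q + 8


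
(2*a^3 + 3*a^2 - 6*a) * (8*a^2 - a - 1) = 16*a^5 + 22*a^4 - 53*a^3 + 3*a^2 + 6*a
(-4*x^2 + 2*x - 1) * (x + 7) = -4*x^3 - 26*x^2 + 13*x - 7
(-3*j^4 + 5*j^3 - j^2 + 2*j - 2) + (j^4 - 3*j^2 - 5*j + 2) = -2*j^4 + 5*j^3 - 4*j^2 - 3*j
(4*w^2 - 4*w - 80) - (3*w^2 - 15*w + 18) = w^2 + 11*w - 98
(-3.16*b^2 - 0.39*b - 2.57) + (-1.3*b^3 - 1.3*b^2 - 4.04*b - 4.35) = -1.3*b^3 - 4.46*b^2 - 4.43*b - 6.92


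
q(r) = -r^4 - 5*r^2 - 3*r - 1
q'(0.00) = -3.00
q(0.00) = -1.00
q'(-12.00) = 7029.00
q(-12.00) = -21421.00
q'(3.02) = -143.37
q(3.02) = -138.84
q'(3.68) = -239.14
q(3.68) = -263.15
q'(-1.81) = 38.82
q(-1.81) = -22.68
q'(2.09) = -60.42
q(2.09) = -48.19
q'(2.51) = -91.35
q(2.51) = -79.72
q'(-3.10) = 147.16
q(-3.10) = -132.10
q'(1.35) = -26.34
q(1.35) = -17.48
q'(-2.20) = 61.59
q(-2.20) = -42.03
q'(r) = -4*r^3 - 10*r - 3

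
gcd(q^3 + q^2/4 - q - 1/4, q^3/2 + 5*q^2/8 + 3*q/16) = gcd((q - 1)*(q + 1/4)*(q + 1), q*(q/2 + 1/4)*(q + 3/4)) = 1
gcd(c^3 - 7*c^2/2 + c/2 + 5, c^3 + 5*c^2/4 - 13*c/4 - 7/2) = c + 1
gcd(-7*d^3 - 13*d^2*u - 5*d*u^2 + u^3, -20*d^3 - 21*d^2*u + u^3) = d + u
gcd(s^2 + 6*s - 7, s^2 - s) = s - 1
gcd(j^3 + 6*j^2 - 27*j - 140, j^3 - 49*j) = j + 7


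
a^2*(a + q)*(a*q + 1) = a^4*q + a^3*q^2 + a^3 + a^2*q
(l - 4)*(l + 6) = l^2 + 2*l - 24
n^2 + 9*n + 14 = (n + 2)*(n + 7)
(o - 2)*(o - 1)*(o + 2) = o^3 - o^2 - 4*o + 4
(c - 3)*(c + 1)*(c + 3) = c^3 + c^2 - 9*c - 9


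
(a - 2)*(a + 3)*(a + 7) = a^3 + 8*a^2 + a - 42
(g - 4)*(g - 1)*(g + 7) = g^3 + 2*g^2 - 31*g + 28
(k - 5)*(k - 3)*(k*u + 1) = k^3*u - 8*k^2*u + k^2 + 15*k*u - 8*k + 15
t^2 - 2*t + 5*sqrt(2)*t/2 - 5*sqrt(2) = (t - 2)*(t + 5*sqrt(2)/2)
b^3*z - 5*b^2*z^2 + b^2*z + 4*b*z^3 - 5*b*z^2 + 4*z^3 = (b - 4*z)*(b - z)*(b*z + z)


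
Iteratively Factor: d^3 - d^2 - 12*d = (d - 4)*(d^2 + 3*d) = d*(d - 4)*(d + 3)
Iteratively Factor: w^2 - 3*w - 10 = (w - 5)*(w + 2)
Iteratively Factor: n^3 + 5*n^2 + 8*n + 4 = (n + 2)*(n^2 + 3*n + 2) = (n + 2)^2*(n + 1)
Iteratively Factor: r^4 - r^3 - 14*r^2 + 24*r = (r + 4)*(r^3 - 5*r^2 + 6*r) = r*(r + 4)*(r^2 - 5*r + 6) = r*(r - 3)*(r + 4)*(r - 2)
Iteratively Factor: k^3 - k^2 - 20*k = (k + 4)*(k^2 - 5*k) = (k - 5)*(k + 4)*(k)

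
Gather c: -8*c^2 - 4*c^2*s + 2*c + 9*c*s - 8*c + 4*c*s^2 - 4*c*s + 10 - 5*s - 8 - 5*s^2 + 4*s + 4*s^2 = c^2*(-4*s - 8) + c*(4*s^2 + 5*s - 6) - s^2 - s + 2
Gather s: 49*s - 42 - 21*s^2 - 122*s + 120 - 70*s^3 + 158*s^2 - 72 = -70*s^3 + 137*s^2 - 73*s + 6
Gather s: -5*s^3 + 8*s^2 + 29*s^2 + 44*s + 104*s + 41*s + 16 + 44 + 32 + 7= -5*s^3 + 37*s^2 + 189*s + 99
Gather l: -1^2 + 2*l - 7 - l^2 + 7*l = -l^2 + 9*l - 8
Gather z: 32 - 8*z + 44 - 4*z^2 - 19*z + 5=-4*z^2 - 27*z + 81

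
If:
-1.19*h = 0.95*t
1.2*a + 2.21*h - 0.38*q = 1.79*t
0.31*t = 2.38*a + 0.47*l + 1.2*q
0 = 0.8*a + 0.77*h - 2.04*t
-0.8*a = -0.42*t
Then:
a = 0.00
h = 0.00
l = 0.00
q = 0.00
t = 0.00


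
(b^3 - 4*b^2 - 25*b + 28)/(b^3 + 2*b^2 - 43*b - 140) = (b - 1)/(b + 5)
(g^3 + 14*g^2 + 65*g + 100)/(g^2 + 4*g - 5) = (g^2 + 9*g + 20)/(g - 1)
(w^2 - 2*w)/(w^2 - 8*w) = (w - 2)/(w - 8)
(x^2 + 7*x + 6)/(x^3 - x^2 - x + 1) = (x + 6)/(x^2 - 2*x + 1)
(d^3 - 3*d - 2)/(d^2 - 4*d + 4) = (d^2 + 2*d + 1)/(d - 2)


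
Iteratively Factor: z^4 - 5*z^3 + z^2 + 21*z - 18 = (z - 3)*(z^3 - 2*z^2 - 5*z + 6) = (z - 3)*(z - 1)*(z^2 - z - 6) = (z - 3)*(z - 1)*(z + 2)*(z - 3)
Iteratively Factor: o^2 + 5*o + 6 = (o + 2)*(o + 3)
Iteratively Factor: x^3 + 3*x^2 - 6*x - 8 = (x + 1)*(x^2 + 2*x - 8) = (x - 2)*(x + 1)*(x + 4)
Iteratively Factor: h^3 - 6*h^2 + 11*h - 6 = (h - 2)*(h^2 - 4*h + 3) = (h - 3)*(h - 2)*(h - 1)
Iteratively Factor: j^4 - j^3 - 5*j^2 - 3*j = (j + 1)*(j^3 - 2*j^2 - 3*j) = (j - 3)*(j + 1)*(j^2 + j) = (j - 3)*(j + 1)^2*(j)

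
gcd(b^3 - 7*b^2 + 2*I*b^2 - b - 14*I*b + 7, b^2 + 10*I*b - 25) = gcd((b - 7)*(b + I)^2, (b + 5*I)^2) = 1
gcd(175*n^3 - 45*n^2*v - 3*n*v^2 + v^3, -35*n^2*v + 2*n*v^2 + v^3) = -35*n^2 + 2*n*v + v^2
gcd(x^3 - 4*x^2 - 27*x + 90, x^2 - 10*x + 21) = x - 3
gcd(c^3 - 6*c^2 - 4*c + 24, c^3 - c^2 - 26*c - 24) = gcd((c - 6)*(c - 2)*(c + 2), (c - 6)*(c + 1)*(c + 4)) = c - 6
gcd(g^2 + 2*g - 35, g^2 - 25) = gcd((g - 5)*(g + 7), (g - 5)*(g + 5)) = g - 5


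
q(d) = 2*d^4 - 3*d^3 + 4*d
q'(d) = 8*d^3 - 9*d^2 + 4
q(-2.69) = 152.36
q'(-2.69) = -216.85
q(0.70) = 2.25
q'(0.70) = 2.33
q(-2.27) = 79.12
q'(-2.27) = -135.95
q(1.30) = 4.32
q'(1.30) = 6.37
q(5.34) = 1190.82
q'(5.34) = 965.55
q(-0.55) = -1.52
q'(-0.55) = -0.05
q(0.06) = 0.24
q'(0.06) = 3.97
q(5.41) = 1259.86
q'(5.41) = 1007.31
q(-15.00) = 111315.00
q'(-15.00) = -29021.00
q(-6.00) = 3216.00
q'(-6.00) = -2048.00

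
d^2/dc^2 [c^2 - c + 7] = 2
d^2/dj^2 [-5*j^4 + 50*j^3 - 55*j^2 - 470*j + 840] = -60*j^2 + 300*j - 110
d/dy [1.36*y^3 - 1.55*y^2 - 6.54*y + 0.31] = 4.08*y^2 - 3.1*y - 6.54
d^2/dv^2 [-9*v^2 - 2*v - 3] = -18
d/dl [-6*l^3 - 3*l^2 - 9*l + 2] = -18*l^2 - 6*l - 9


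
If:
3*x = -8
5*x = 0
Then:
No Solution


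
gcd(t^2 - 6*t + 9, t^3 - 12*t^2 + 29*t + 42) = 1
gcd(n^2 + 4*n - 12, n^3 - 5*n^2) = 1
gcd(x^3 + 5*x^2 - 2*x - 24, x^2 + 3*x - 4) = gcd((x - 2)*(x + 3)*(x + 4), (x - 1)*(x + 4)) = x + 4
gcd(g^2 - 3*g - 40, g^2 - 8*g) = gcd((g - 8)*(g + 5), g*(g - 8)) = g - 8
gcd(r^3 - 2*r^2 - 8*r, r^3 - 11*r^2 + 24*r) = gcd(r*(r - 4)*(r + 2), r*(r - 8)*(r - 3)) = r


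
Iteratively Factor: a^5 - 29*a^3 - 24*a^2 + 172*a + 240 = (a + 4)*(a^4 - 4*a^3 - 13*a^2 + 28*a + 60) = (a + 2)*(a + 4)*(a^3 - 6*a^2 - a + 30) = (a + 2)^2*(a + 4)*(a^2 - 8*a + 15) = (a - 3)*(a + 2)^2*(a + 4)*(a - 5)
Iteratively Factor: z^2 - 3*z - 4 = (z - 4)*(z + 1)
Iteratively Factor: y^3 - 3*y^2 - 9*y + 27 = (y + 3)*(y^2 - 6*y + 9) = (y - 3)*(y + 3)*(y - 3)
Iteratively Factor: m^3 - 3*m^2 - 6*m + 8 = (m - 1)*(m^2 - 2*m - 8) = (m - 1)*(m + 2)*(m - 4)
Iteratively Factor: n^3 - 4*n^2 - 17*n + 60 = (n - 3)*(n^2 - n - 20) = (n - 3)*(n + 4)*(n - 5)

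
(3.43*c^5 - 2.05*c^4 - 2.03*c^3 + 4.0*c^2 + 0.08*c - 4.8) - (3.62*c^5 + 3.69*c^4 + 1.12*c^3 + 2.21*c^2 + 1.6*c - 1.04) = -0.19*c^5 - 5.74*c^4 - 3.15*c^3 + 1.79*c^2 - 1.52*c - 3.76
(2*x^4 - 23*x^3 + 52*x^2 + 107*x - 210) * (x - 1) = 2*x^5 - 25*x^4 + 75*x^3 + 55*x^2 - 317*x + 210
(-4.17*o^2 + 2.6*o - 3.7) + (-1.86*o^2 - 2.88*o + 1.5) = -6.03*o^2 - 0.28*o - 2.2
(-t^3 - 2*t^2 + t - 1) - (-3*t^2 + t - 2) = -t^3 + t^2 + 1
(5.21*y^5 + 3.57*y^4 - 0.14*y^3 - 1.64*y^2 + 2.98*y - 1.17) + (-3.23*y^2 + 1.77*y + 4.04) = 5.21*y^5 + 3.57*y^4 - 0.14*y^3 - 4.87*y^2 + 4.75*y + 2.87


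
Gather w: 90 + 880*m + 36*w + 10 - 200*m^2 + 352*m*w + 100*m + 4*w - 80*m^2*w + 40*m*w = -200*m^2 + 980*m + w*(-80*m^2 + 392*m + 40) + 100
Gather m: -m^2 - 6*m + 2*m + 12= -m^2 - 4*m + 12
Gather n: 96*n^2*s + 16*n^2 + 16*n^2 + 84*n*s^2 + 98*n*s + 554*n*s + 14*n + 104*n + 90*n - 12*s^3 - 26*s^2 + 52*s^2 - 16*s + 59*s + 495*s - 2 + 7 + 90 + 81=n^2*(96*s + 32) + n*(84*s^2 + 652*s + 208) - 12*s^3 + 26*s^2 + 538*s + 176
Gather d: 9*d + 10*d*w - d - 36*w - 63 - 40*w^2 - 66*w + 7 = d*(10*w + 8) - 40*w^2 - 102*w - 56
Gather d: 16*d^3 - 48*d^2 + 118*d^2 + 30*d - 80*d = 16*d^3 + 70*d^2 - 50*d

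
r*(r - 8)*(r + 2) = r^3 - 6*r^2 - 16*r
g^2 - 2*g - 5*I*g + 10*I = (g - 2)*(g - 5*I)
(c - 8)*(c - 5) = c^2 - 13*c + 40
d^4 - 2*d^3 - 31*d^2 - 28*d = d*(d - 7)*(d + 1)*(d + 4)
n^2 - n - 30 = (n - 6)*(n + 5)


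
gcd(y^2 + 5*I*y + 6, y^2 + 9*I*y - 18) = y + 6*I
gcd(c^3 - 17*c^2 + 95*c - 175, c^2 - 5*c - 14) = c - 7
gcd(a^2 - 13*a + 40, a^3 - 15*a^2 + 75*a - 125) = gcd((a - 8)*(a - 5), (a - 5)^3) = a - 5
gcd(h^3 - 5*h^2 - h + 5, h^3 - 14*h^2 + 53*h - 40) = h^2 - 6*h + 5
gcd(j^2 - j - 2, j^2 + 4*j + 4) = 1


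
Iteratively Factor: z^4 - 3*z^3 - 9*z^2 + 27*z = (z - 3)*(z^3 - 9*z) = z*(z - 3)*(z^2 - 9) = z*(z - 3)*(z + 3)*(z - 3)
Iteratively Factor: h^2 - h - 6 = (h + 2)*(h - 3)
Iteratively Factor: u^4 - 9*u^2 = (u)*(u^3 - 9*u) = u^2*(u^2 - 9) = u^2*(u + 3)*(u - 3)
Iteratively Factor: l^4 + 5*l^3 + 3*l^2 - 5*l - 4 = (l + 4)*(l^3 + l^2 - l - 1) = (l + 1)*(l + 4)*(l^2 - 1) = (l - 1)*(l + 1)*(l + 4)*(l + 1)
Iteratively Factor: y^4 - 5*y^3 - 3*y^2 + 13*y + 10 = (y - 2)*(y^3 - 3*y^2 - 9*y - 5) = (y - 2)*(y + 1)*(y^2 - 4*y - 5) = (y - 5)*(y - 2)*(y + 1)*(y + 1)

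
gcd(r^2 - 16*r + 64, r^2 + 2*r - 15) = 1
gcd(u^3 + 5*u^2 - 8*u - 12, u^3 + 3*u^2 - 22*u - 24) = u^2 + 7*u + 6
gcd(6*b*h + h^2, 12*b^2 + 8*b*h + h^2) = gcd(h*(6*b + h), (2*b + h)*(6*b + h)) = 6*b + h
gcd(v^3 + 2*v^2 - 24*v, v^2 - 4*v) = v^2 - 4*v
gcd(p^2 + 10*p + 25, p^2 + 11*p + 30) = p + 5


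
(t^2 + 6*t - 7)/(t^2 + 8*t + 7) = (t - 1)/(t + 1)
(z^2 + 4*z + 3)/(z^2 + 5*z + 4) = (z + 3)/(z + 4)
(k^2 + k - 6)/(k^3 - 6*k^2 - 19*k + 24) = (k - 2)/(k^2 - 9*k + 8)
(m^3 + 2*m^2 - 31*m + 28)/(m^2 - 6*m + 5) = (m^2 + 3*m - 28)/(m - 5)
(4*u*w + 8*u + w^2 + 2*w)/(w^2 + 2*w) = (4*u + w)/w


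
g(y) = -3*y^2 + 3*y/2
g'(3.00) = -16.50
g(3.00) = -22.50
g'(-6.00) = 37.50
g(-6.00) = -117.00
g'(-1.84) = 12.54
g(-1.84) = -12.92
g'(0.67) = -2.52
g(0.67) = -0.34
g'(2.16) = -11.46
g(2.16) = -10.76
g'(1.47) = -7.32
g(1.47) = -4.28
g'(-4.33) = 27.48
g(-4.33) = -62.74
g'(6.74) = -38.94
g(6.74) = -126.17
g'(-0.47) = 4.32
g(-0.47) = -1.37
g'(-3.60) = 23.10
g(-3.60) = -44.28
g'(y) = 3/2 - 6*y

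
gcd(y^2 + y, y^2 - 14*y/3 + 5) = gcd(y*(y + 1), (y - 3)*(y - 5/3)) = 1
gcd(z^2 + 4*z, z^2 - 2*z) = z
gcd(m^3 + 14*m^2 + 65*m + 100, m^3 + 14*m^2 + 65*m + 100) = m^3 + 14*m^2 + 65*m + 100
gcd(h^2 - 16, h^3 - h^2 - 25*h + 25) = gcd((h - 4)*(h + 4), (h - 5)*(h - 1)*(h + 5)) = 1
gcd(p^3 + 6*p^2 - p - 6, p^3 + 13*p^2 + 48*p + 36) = p^2 + 7*p + 6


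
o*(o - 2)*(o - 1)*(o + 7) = o^4 + 4*o^3 - 19*o^2 + 14*o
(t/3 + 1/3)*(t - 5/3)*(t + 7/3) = t^3/3 + 5*t^2/9 - 29*t/27 - 35/27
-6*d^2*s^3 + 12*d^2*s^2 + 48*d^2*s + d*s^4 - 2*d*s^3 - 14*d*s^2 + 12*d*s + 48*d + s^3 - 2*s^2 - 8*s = (-6*d + s)*(s - 4)*(s + 2)*(d*s + 1)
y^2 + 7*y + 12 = (y + 3)*(y + 4)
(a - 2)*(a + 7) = a^2 + 5*a - 14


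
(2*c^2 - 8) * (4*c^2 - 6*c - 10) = 8*c^4 - 12*c^3 - 52*c^2 + 48*c + 80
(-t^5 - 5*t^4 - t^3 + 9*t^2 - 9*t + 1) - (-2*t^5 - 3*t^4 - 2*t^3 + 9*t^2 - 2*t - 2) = t^5 - 2*t^4 + t^3 - 7*t + 3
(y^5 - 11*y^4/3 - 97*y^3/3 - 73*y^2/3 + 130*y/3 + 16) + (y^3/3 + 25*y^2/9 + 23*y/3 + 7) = y^5 - 11*y^4/3 - 32*y^3 - 194*y^2/9 + 51*y + 23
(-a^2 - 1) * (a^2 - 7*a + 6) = -a^4 + 7*a^3 - 7*a^2 + 7*a - 6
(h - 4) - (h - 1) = -3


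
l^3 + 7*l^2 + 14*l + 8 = (l + 1)*(l + 2)*(l + 4)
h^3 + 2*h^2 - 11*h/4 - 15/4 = (h - 3/2)*(h + 1)*(h + 5/2)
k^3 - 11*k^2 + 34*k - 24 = (k - 6)*(k - 4)*(k - 1)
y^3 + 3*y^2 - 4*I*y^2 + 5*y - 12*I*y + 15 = (y + 3)*(y - 5*I)*(y + I)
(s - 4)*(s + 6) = s^2 + 2*s - 24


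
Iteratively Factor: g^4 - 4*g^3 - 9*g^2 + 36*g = (g - 4)*(g^3 - 9*g) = g*(g - 4)*(g^2 - 9) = g*(g - 4)*(g + 3)*(g - 3)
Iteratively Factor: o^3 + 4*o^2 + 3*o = (o + 1)*(o^2 + 3*o) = o*(o + 1)*(o + 3)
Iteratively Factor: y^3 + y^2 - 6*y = (y - 2)*(y^2 + 3*y) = (y - 2)*(y + 3)*(y)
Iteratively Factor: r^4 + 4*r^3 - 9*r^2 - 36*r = (r - 3)*(r^3 + 7*r^2 + 12*r) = (r - 3)*(r + 3)*(r^2 + 4*r) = r*(r - 3)*(r + 3)*(r + 4)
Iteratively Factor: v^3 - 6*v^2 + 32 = (v - 4)*(v^2 - 2*v - 8) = (v - 4)^2*(v + 2)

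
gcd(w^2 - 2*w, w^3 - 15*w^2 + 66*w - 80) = w - 2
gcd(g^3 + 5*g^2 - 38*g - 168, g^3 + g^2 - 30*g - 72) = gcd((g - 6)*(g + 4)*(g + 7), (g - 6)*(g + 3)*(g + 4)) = g^2 - 2*g - 24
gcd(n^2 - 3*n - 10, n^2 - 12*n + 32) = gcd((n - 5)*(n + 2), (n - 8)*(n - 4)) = 1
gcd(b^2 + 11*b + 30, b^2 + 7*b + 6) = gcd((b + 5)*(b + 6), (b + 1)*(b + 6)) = b + 6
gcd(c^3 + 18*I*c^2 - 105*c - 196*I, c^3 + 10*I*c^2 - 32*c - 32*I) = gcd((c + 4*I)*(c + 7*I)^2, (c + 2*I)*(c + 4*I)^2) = c + 4*I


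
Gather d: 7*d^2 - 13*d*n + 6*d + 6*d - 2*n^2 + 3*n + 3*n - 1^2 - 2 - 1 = 7*d^2 + d*(12 - 13*n) - 2*n^2 + 6*n - 4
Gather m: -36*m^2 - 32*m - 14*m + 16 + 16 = -36*m^2 - 46*m + 32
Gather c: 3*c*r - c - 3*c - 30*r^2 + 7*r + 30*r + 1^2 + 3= c*(3*r - 4) - 30*r^2 + 37*r + 4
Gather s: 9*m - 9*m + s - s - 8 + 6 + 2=0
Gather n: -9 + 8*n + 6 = 8*n - 3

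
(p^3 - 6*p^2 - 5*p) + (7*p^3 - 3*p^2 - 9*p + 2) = 8*p^3 - 9*p^2 - 14*p + 2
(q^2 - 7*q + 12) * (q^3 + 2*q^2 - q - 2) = q^5 - 5*q^4 - 3*q^3 + 29*q^2 + 2*q - 24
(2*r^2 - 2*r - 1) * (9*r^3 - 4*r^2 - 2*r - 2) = 18*r^5 - 26*r^4 - 5*r^3 + 4*r^2 + 6*r + 2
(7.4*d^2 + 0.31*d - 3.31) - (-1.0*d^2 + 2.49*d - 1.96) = 8.4*d^2 - 2.18*d - 1.35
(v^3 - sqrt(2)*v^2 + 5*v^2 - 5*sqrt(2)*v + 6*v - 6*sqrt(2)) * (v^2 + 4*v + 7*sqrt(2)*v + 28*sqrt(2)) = v^5 + 6*sqrt(2)*v^4 + 9*v^4 + 12*v^3 + 54*sqrt(2)*v^3 - 102*v^2 + 156*sqrt(2)*v^2 - 364*v + 144*sqrt(2)*v - 336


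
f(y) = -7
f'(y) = 0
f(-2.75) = -7.00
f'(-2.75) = 0.00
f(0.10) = -7.00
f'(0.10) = 0.00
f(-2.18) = -7.00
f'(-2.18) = 0.00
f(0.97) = -7.00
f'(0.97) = 0.00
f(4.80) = -7.00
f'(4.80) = 0.00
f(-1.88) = -7.00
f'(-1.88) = 0.00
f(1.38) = -7.00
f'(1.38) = 0.00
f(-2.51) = -7.00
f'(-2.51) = 0.00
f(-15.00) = -7.00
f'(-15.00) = 0.00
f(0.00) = -7.00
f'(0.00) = 0.00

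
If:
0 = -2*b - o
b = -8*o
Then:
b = 0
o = 0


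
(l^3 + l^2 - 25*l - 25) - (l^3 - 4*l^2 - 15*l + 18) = 5*l^2 - 10*l - 43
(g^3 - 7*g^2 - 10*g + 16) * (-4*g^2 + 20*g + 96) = -4*g^5 + 48*g^4 - 4*g^3 - 936*g^2 - 640*g + 1536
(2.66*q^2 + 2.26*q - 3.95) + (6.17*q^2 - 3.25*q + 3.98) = 8.83*q^2 - 0.99*q + 0.0299999999999998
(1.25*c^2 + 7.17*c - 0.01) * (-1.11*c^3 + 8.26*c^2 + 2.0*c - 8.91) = -1.3875*c^5 + 2.3663*c^4 + 61.7353*c^3 + 3.1199*c^2 - 63.9047*c + 0.0891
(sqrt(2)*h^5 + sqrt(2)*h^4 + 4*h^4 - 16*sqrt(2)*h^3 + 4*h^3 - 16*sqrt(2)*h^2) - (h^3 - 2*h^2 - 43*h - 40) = sqrt(2)*h^5 + sqrt(2)*h^4 + 4*h^4 - 16*sqrt(2)*h^3 + 3*h^3 - 16*sqrt(2)*h^2 + 2*h^2 + 43*h + 40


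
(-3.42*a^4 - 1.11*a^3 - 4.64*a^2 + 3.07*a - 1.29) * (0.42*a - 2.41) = -1.4364*a^5 + 7.776*a^4 + 0.726300000000001*a^3 + 12.4718*a^2 - 7.9405*a + 3.1089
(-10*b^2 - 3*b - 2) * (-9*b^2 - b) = 90*b^4 + 37*b^3 + 21*b^2 + 2*b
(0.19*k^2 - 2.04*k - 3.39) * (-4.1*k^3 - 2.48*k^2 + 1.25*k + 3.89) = -0.779*k^5 + 7.8928*k^4 + 19.1957*k^3 + 6.5963*k^2 - 12.1731*k - 13.1871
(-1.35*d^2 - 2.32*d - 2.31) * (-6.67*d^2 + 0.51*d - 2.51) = 9.0045*d^4 + 14.7859*d^3 + 17.613*d^2 + 4.6451*d + 5.7981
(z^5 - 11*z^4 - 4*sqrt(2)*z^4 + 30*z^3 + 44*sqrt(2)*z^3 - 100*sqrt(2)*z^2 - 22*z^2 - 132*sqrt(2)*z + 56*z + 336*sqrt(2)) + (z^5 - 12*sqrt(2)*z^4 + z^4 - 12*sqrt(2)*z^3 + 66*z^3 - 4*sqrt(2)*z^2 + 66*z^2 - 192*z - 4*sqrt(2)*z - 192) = 2*z^5 - 16*sqrt(2)*z^4 - 10*z^4 + 32*sqrt(2)*z^3 + 96*z^3 - 104*sqrt(2)*z^2 + 44*z^2 - 136*sqrt(2)*z - 136*z - 192 + 336*sqrt(2)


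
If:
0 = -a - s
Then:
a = -s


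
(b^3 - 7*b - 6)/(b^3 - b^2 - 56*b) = (-b^3 + 7*b + 6)/(b*(-b^2 + b + 56))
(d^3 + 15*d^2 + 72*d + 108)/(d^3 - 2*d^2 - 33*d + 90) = (d^2 + 9*d + 18)/(d^2 - 8*d + 15)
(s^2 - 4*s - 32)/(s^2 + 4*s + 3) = (s^2 - 4*s - 32)/(s^2 + 4*s + 3)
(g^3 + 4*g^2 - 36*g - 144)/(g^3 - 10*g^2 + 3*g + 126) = (g^2 + 10*g + 24)/(g^2 - 4*g - 21)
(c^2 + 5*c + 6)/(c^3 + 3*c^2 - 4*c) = (c^2 + 5*c + 6)/(c*(c^2 + 3*c - 4))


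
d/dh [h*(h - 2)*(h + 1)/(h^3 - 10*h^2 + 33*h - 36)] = (-9*h^3 + 43*h^2 - 32*h - 24)/(h^5 - 17*h^4 + 115*h^3 - 387*h^2 + 648*h - 432)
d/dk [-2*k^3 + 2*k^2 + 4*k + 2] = -6*k^2 + 4*k + 4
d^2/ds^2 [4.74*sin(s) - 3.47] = -4.74*sin(s)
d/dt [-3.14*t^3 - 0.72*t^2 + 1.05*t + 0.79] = -9.42*t^2 - 1.44*t + 1.05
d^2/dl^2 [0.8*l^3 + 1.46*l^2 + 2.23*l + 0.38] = 4.8*l + 2.92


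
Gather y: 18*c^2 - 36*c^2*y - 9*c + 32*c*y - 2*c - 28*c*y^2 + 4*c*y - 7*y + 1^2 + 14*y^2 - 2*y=18*c^2 - 11*c + y^2*(14 - 28*c) + y*(-36*c^2 + 36*c - 9) + 1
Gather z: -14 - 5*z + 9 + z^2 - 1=z^2 - 5*z - 6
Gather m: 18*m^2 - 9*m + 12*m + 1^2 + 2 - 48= 18*m^2 + 3*m - 45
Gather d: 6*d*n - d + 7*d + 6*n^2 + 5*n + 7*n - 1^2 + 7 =d*(6*n + 6) + 6*n^2 + 12*n + 6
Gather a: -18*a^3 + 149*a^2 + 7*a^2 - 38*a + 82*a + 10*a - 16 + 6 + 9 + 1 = -18*a^3 + 156*a^2 + 54*a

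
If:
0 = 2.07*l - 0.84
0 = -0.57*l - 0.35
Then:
No Solution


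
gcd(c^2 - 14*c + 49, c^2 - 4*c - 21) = c - 7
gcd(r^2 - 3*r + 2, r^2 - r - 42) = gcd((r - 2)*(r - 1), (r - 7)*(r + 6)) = 1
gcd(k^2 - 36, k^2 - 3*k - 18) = k - 6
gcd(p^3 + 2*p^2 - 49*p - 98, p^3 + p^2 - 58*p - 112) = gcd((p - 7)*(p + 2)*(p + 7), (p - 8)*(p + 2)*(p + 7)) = p^2 + 9*p + 14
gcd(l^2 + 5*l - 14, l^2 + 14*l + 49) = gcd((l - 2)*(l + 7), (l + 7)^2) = l + 7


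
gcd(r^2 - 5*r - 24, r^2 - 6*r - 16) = r - 8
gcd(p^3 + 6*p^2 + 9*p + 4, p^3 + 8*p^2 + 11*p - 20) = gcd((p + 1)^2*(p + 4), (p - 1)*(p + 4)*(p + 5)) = p + 4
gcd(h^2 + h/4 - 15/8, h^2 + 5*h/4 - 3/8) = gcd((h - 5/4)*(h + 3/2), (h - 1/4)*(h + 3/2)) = h + 3/2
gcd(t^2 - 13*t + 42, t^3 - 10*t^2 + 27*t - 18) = t - 6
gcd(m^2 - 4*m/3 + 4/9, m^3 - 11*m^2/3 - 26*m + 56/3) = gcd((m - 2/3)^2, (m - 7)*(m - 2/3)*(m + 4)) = m - 2/3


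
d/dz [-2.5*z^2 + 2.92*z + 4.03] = 2.92 - 5.0*z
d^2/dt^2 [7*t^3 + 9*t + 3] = 42*t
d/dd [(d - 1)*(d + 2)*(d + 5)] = 3*d^2 + 12*d + 3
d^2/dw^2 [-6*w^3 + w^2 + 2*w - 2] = 2 - 36*w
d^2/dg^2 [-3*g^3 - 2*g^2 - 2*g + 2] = -18*g - 4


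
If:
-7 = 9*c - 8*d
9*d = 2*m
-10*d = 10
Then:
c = -5/3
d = -1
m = -9/2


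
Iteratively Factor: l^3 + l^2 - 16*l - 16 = (l - 4)*(l^2 + 5*l + 4) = (l - 4)*(l + 4)*(l + 1)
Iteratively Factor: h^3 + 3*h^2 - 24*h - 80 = (h + 4)*(h^2 - h - 20) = (h + 4)^2*(h - 5)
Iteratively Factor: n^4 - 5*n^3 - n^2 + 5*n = (n)*(n^3 - 5*n^2 - n + 5) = n*(n - 1)*(n^2 - 4*n - 5) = n*(n - 1)*(n + 1)*(n - 5)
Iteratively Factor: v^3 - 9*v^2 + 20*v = (v - 5)*(v^2 - 4*v) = v*(v - 5)*(v - 4)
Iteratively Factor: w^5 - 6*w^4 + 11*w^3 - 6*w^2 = (w - 1)*(w^4 - 5*w^3 + 6*w^2) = (w - 2)*(w - 1)*(w^3 - 3*w^2) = w*(w - 2)*(w - 1)*(w^2 - 3*w) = w*(w - 3)*(w - 2)*(w - 1)*(w)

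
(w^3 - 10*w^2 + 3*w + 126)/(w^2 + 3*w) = w - 13 + 42/w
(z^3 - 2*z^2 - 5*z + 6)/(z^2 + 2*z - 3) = (z^2 - z - 6)/(z + 3)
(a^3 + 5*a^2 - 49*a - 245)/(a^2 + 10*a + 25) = (a^2 - 49)/(a + 5)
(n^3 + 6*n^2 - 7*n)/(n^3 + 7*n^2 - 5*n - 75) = n*(n^2 + 6*n - 7)/(n^3 + 7*n^2 - 5*n - 75)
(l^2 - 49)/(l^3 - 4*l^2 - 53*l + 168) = (l - 7)/(l^2 - 11*l + 24)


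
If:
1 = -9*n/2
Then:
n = -2/9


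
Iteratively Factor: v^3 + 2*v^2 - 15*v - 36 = (v - 4)*(v^2 + 6*v + 9) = (v - 4)*(v + 3)*(v + 3)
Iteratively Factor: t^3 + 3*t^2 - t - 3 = (t + 3)*(t^2 - 1) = (t - 1)*(t + 3)*(t + 1)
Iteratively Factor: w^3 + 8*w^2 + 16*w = (w)*(w^2 + 8*w + 16) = w*(w + 4)*(w + 4)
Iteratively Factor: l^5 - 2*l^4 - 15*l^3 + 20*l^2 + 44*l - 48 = (l + 2)*(l^4 - 4*l^3 - 7*l^2 + 34*l - 24) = (l + 2)*(l + 3)*(l^3 - 7*l^2 + 14*l - 8) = (l - 2)*(l + 2)*(l + 3)*(l^2 - 5*l + 4) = (l - 4)*(l - 2)*(l + 2)*(l + 3)*(l - 1)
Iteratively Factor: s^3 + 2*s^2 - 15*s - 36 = (s + 3)*(s^2 - s - 12) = (s - 4)*(s + 3)*(s + 3)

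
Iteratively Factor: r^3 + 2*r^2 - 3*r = (r)*(r^2 + 2*r - 3) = r*(r - 1)*(r + 3)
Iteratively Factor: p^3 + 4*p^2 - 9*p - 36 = (p + 4)*(p^2 - 9) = (p - 3)*(p + 4)*(p + 3)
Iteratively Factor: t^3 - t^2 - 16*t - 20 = (t + 2)*(t^2 - 3*t - 10) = (t - 5)*(t + 2)*(t + 2)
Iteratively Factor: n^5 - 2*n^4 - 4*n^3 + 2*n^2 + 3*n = (n + 1)*(n^4 - 3*n^3 - n^2 + 3*n) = n*(n + 1)*(n^3 - 3*n^2 - n + 3) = n*(n + 1)^2*(n^2 - 4*n + 3) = n*(n - 1)*(n + 1)^2*(n - 3)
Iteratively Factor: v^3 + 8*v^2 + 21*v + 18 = (v + 2)*(v^2 + 6*v + 9) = (v + 2)*(v + 3)*(v + 3)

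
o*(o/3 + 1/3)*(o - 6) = o^3/3 - 5*o^2/3 - 2*o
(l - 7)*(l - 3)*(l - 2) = l^3 - 12*l^2 + 41*l - 42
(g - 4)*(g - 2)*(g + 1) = g^3 - 5*g^2 + 2*g + 8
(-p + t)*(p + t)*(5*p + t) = -5*p^3 - p^2*t + 5*p*t^2 + t^3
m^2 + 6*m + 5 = (m + 1)*(m + 5)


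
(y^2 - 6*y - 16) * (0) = 0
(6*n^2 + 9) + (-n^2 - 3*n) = 5*n^2 - 3*n + 9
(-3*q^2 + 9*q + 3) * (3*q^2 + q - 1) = -9*q^4 + 24*q^3 + 21*q^2 - 6*q - 3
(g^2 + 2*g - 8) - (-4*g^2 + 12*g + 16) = 5*g^2 - 10*g - 24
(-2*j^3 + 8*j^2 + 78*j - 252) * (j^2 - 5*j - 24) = -2*j^5 + 18*j^4 + 86*j^3 - 834*j^2 - 612*j + 6048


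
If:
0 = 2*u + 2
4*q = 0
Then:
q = 0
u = -1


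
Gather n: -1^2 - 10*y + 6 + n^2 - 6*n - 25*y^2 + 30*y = n^2 - 6*n - 25*y^2 + 20*y + 5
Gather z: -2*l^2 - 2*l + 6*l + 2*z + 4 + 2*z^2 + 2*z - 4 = -2*l^2 + 4*l + 2*z^2 + 4*z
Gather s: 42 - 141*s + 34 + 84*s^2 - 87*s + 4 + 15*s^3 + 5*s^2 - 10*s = 15*s^3 + 89*s^2 - 238*s + 80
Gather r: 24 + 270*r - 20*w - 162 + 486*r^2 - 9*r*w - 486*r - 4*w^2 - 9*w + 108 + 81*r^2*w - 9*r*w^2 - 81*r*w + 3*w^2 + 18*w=r^2*(81*w + 486) + r*(-9*w^2 - 90*w - 216) - w^2 - 11*w - 30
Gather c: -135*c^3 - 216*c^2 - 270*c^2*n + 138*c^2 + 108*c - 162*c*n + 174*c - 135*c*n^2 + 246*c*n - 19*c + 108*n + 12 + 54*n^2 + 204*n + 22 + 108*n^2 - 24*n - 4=-135*c^3 + c^2*(-270*n - 78) + c*(-135*n^2 + 84*n + 263) + 162*n^2 + 288*n + 30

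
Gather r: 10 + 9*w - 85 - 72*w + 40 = -63*w - 35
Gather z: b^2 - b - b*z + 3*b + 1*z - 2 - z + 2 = b^2 - b*z + 2*b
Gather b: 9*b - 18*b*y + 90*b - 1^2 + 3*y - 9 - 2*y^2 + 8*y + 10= b*(99 - 18*y) - 2*y^2 + 11*y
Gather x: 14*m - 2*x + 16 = 14*m - 2*x + 16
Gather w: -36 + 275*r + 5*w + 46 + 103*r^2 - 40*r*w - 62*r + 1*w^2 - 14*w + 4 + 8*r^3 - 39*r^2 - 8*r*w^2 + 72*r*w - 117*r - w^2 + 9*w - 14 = 8*r^3 + 64*r^2 - 8*r*w^2 + 32*r*w + 96*r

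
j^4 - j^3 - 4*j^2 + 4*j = j*(j - 2)*(j - 1)*(j + 2)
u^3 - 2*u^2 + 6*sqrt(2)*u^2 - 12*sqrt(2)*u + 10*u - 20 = (u - 2)*(u + sqrt(2))*(u + 5*sqrt(2))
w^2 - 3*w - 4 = (w - 4)*(w + 1)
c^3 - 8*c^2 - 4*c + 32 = (c - 8)*(c - 2)*(c + 2)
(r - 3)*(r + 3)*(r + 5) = r^3 + 5*r^2 - 9*r - 45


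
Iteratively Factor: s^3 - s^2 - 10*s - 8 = (s + 1)*(s^2 - 2*s - 8) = (s - 4)*(s + 1)*(s + 2)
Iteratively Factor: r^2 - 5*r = (r)*(r - 5)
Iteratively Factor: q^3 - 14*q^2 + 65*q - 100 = (q - 5)*(q^2 - 9*q + 20) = (q - 5)*(q - 4)*(q - 5)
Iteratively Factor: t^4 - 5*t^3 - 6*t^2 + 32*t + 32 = (t + 1)*(t^3 - 6*t^2 + 32) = (t + 1)*(t + 2)*(t^2 - 8*t + 16) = (t - 4)*(t + 1)*(t + 2)*(t - 4)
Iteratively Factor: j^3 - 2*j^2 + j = (j)*(j^2 - 2*j + 1) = j*(j - 1)*(j - 1)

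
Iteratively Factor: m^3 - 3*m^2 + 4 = (m + 1)*(m^2 - 4*m + 4) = (m - 2)*(m + 1)*(m - 2)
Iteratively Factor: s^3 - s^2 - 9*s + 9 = (s - 3)*(s^2 + 2*s - 3) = (s - 3)*(s - 1)*(s + 3)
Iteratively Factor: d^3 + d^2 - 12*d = (d + 4)*(d^2 - 3*d) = d*(d + 4)*(d - 3)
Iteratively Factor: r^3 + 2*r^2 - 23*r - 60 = (r - 5)*(r^2 + 7*r + 12) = (r - 5)*(r + 3)*(r + 4)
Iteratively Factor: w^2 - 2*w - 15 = (w + 3)*(w - 5)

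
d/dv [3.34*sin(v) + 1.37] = 3.34*cos(v)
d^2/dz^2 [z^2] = 2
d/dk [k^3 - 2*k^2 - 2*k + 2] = 3*k^2 - 4*k - 2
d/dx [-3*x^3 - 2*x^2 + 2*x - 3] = -9*x^2 - 4*x + 2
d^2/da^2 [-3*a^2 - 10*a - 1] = -6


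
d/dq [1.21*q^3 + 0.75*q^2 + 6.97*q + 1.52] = 3.63*q^2 + 1.5*q + 6.97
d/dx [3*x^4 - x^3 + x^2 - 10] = x*(12*x^2 - 3*x + 2)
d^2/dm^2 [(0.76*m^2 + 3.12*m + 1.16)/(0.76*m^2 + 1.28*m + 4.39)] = (4.44089209850063e-16*m^4 + 2.12556799999999*m^3 - 11.193888*m^2 - 55.68672*m - 9.70957600000001)/(0.438976*m^6 + 2.217984*m^5 + 11.342544*m^4 + 27.720704*m^3 + 65.518116*m^2 + 74.004864*m + 84.604519)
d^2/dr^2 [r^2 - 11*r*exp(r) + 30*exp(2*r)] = -11*r*exp(r) + 120*exp(2*r) - 22*exp(r) + 2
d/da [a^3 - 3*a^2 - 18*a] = 3*a^2 - 6*a - 18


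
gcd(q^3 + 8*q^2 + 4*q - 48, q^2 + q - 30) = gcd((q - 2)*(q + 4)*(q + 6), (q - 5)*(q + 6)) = q + 6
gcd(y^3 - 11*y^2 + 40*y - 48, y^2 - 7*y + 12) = y^2 - 7*y + 12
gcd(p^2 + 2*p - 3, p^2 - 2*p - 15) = p + 3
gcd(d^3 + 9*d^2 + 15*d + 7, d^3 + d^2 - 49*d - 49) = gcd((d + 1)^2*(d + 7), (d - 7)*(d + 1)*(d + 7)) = d^2 + 8*d + 7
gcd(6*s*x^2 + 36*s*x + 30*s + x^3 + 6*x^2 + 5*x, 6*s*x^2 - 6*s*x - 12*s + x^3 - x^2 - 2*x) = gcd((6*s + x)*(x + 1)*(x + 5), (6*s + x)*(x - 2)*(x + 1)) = 6*s*x + 6*s + x^2 + x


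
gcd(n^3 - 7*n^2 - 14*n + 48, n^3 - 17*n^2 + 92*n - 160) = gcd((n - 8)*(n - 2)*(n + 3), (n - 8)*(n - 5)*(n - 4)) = n - 8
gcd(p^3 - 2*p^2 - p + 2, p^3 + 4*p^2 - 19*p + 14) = p^2 - 3*p + 2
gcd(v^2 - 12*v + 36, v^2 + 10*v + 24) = 1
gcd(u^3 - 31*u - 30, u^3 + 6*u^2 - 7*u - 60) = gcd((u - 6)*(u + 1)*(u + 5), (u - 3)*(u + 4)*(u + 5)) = u + 5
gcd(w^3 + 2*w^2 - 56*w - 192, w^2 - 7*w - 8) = w - 8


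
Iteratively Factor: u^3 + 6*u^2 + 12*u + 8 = (u + 2)*(u^2 + 4*u + 4) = (u + 2)^2*(u + 2)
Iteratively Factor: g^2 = (g)*(g)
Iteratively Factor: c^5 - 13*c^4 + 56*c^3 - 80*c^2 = (c - 4)*(c^4 - 9*c^3 + 20*c^2) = (c - 4)^2*(c^3 - 5*c^2) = c*(c - 4)^2*(c^2 - 5*c) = c*(c - 5)*(c - 4)^2*(c)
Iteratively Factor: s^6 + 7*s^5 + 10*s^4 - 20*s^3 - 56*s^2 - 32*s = (s + 2)*(s^5 + 5*s^4 - 20*s^2 - 16*s) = (s - 2)*(s + 2)*(s^4 + 7*s^3 + 14*s^2 + 8*s) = (s - 2)*(s + 2)^2*(s^3 + 5*s^2 + 4*s) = (s - 2)*(s + 1)*(s + 2)^2*(s^2 + 4*s) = (s - 2)*(s + 1)*(s + 2)^2*(s + 4)*(s)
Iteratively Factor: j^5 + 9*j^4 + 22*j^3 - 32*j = (j - 1)*(j^4 + 10*j^3 + 32*j^2 + 32*j) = j*(j - 1)*(j^3 + 10*j^2 + 32*j + 32) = j*(j - 1)*(j + 2)*(j^2 + 8*j + 16) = j*(j - 1)*(j + 2)*(j + 4)*(j + 4)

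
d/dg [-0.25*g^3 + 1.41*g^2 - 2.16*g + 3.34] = -0.75*g^2 + 2.82*g - 2.16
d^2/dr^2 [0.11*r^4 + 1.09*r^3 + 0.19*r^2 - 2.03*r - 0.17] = 1.32*r^2 + 6.54*r + 0.38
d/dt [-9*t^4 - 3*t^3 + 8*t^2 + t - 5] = -36*t^3 - 9*t^2 + 16*t + 1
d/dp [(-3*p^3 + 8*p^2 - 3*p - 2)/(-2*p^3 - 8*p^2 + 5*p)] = 2*(20*p^4 - 21*p^3 + 2*p^2 - 16*p + 5)/(p^2*(4*p^4 + 32*p^3 + 44*p^2 - 80*p + 25))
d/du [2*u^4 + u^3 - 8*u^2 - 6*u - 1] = 8*u^3 + 3*u^2 - 16*u - 6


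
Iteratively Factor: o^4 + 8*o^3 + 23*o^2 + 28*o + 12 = (o + 2)*(o^3 + 6*o^2 + 11*o + 6) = (o + 1)*(o + 2)*(o^2 + 5*o + 6) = (o + 1)*(o + 2)^2*(o + 3)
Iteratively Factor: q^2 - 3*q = (q)*(q - 3)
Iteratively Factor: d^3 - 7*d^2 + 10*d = (d)*(d^2 - 7*d + 10) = d*(d - 2)*(d - 5)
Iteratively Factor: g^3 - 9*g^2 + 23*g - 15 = (g - 1)*(g^2 - 8*g + 15) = (g - 5)*(g - 1)*(g - 3)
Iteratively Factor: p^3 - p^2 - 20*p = (p - 5)*(p^2 + 4*p) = p*(p - 5)*(p + 4)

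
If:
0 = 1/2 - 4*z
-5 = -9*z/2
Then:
No Solution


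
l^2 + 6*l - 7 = (l - 1)*(l + 7)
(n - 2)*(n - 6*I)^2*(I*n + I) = I*n^4 + 12*n^3 - I*n^3 - 12*n^2 - 38*I*n^2 - 24*n + 36*I*n + 72*I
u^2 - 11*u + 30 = (u - 6)*(u - 5)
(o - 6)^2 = o^2 - 12*o + 36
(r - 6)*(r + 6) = r^2 - 36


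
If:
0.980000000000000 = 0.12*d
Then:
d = 8.17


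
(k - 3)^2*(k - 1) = k^3 - 7*k^2 + 15*k - 9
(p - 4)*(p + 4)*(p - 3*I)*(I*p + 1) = I*p^4 + 4*p^3 - 19*I*p^2 - 64*p + 48*I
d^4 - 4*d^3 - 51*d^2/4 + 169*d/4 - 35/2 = (d - 5)*(d - 2)*(d - 1/2)*(d + 7/2)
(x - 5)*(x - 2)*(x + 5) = x^3 - 2*x^2 - 25*x + 50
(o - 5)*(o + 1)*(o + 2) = o^3 - 2*o^2 - 13*o - 10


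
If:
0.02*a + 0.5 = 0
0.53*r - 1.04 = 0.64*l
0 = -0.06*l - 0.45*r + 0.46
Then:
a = -25.00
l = -0.70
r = 1.12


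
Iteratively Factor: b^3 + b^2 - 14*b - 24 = (b - 4)*(b^2 + 5*b + 6) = (b - 4)*(b + 3)*(b + 2)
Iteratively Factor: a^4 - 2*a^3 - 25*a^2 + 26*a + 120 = (a - 5)*(a^3 + 3*a^2 - 10*a - 24) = (a - 5)*(a - 3)*(a^2 + 6*a + 8) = (a - 5)*(a - 3)*(a + 2)*(a + 4)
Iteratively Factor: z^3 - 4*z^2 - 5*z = (z - 5)*(z^2 + z) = (z - 5)*(z + 1)*(z)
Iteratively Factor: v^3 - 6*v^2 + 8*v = (v - 2)*(v^2 - 4*v) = (v - 4)*(v - 2)*(v)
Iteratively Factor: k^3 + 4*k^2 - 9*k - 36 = (k - 3)*(k^2 + 7*k + 12) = (k - 3)*(k + 4)*(k + 3)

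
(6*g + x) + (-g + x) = 5*g + 2*x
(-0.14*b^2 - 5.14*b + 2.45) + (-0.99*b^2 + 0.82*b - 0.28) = -1.13*b^2 - 4.32*b + 2.17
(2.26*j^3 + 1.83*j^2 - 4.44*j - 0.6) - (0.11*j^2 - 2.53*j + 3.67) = 2.26*j^3 + 1.72*j^2 - 1.91*j - 4.27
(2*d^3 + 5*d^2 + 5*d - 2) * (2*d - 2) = 4*d^4 + 6*d^3 - 14*d + 4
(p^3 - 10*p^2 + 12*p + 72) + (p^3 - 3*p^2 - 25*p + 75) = 2*p^3 - 13*p^2 - 13*p + 147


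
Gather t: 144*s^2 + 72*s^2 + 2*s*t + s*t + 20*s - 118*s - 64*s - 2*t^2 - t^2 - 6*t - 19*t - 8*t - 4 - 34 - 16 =216*s^2 - 162*s - 3*t^2 + t*(3*s - 33) - 54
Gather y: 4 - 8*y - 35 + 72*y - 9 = 64*y - 40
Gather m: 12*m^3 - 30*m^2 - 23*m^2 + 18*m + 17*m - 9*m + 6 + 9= 12*m^3 - 53*m^2 + 26*m + 15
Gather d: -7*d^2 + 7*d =-7*d^2 + 7*d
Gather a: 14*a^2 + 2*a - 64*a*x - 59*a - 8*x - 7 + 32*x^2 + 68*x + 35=14*a^2 + a*(-64*x - 57) + 32*x^2 + 60*x + 28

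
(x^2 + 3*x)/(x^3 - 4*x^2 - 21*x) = 1/(x - 7)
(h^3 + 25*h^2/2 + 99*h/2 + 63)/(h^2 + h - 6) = (h^2 + 19*h/2 + 21)/(h - 2)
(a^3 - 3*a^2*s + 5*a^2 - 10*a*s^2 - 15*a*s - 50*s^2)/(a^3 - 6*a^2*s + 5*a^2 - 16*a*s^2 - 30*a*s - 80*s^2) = (-a + 5*s)/(-a + 8*s)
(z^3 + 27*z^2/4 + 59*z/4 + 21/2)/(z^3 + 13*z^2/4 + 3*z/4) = (4*z^2 + 15*z + 14)/(z*(4*z + 1))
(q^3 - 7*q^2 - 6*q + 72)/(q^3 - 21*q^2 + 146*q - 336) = (q^2 - q - 12)/(q^2 - 15*q + 56)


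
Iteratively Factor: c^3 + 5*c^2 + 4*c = (c + 4)*(c^2 + c) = c*(c + 4)*(c + 1)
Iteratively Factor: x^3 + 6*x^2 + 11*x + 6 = (x + 2)*(x^2 + 4*x + 3) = (x + 1)*(x + 2)*(x + 3)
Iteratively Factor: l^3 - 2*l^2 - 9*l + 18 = (l - 2)*(l^2 - 9) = (l - 3)*(l - 2)*(l + 3)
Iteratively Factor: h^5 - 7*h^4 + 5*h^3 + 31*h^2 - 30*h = (h)*(h^4 - 7*h^3 + 5*h^2 + 31*h - 30) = h*(h - 5)*(h^3 - 2*h^2 - 5*h + 6) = h*(h - 5)*(h + 2)*(h^2 - 4*h + 3) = h*(h - 5)*(h - 1)*(h + 2)*(h - 3)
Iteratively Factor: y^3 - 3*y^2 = (y)*(y^2 - 3*y) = y^2*(y - 3)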